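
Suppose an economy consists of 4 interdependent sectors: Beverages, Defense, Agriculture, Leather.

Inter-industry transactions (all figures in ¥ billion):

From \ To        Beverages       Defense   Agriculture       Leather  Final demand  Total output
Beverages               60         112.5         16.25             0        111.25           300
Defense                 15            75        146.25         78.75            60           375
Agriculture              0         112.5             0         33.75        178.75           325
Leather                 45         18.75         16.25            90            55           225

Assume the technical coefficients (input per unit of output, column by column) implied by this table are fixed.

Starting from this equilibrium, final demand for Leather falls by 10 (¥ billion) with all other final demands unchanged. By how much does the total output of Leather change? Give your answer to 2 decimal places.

Technical coefficients a_ij = z_ij / X_j:
  a_11 = 60/300 = 0.20, a_21 = 15/300 = 0.05, a_31 = 0/300 = 0.00, a_41 = 45/300 = 0.15
  a_12 = 112.5/375 = 0.30, a_22 = 75/375 = 0.20, a_32 = 112.5/375 = 0.30, a_42 = 18.75/375 = 0.05
  a_13 = 16.25/325 = 0.05, a_23 = 146.25/325 = 0.45, a_33 = 0/325 = 0.00, a_43 = 16.25/325 = 0.05
  a_14 = 0/225 = 0.00, a_24 = 78.75/225 = 0.35, a_34 = 33.75/225 = 0.15, a_44 = 90/225 = 0.40
I − A =
  [   0.80    -0.30    -0.05     0.00]
  [  -0.05     0.80    -0.45    -0.35]
  [   0.00    -0.30     1.00    -0.15]
  [  -0.15    -0.05    -0.05     0.60]
Compute the cofactors C_ij = (−1)^(i+j)·(3×3 minor ij) of I−A; the adjugate is their transpose:
adj(I−A) = Cᵀ =
  [ 0.366875   0.187125   0.109375   0.136500]
  [ 0.092250   0.472875   0.234125   0.334375]
  [ 0.043125   0.156750   0.345250   0.177750]
  [ 0.103000   0.099250   0.075625   0.516250]
det(I−A) = Σ_j (I−A)_1j·C_1j = (0.80)(0.366875) + (-0.30)(0.092250) + (-0.05)(0.043125) + (0.00)(0.103000) = 0.26366875
(I − A)⁻¹ = adj(I−A) / det(I−A) ≈
  [   1.3914     0.7097     0.4148     0.5177]
  [   0.3499     1.7934     0.8880     1.2682]
  [   0.1636     0.5945     1.3094     0.6741]
  [   0.3906     0.3764     0.2868     1.9579]
Δx = (I − A)⁻¹ Δd with Δd having -10 in the Leather component and 0 elsewhere.
So Δx_4 = L_44 · (-10), where L_44 = adj(I−A)_44 / det(I−A) = 0.516250 / 0.26366875.
Δx_4 = 0.516250 × (-10) / 0.26366875 = -5.1625 / 0.26366875 ≈ -19.58.

Δx_4 = -19.58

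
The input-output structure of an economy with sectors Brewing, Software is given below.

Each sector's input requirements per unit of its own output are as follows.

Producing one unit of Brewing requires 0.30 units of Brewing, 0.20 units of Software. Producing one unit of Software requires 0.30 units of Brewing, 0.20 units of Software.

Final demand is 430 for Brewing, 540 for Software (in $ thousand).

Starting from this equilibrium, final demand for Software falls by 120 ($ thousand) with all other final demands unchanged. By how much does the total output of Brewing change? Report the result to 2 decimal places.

I − A =
  [   0.70    -0.30]
  [  -0.20     0.80]
det(I−A) = (0.70)(0.80) − (-0.30)(-0.20) = 0.5000
adj(I−A) = [[0.80, 0.30], [0.20, 0.70]]
(I − A)⁻¹ = adj(I−A) / det(I−A) ≈
  [   1.6000     0.6000]
  [   0.4000     1.4000]
Δx = (I − A)⁻¹ Δd with Δd having -120 in the Software component and 0 elsewhere.
So Δx_B = L_BS · (-120), where L_BS = adj(I−A)_BS / det(I−A) = 0.30 / 0.5000.
Δx_B = 0.30 × (-120) / 0.5000 = -36.00 / 0.5000 = -72.00.

Δx_B = -72.00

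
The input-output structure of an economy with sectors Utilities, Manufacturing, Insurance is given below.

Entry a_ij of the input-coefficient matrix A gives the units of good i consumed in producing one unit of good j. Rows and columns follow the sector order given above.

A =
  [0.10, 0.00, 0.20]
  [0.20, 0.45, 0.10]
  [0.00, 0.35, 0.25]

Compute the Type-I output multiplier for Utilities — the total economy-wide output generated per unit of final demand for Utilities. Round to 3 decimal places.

m_1 = 1.834

I − A =
  [   0.90     0.00    -0.20]
  [  -0.20     0.55    -0.10]
  [   0.00    -0.35     0.75]
Cofactors of I−A, C_ij = (−1)^(i+j)·(minor ij) (rows/columns in the sector order above):
  C_11 = (0.55)(0.75) − (-0.10)(-0.35) = 0.3775
  C_12 = −[(-0.20)(0.75) − (-0.10)(0.00)] = 0.1500
  C_13 = (-0.20)(-0.35) − (0.55)(0.00) = 0.0700
  C_21 = −[(0.00)(0.75) − (-0.20)(-0.35)] = 0.0700
  C_22 = (0.90)(0.75) − (-0.20)(0.00) = 0.6750
  C_23 = −[(0.90)(-0.35) − (0.00)(0.00)] = 0.3150
  C_31 = (0.00)(-0.10) − (-0.20)(0.55) = 0.1100
  C_32 = −[(0.90)(-0.10) − (-0.20)(-0.20)] = 0.1300
  C_33 = (0.90)(0.55) − (0.00)(-0.20) = 0.4950
det(I−A) = Σ_j (I−A)_1j·C_1j = (0.90)(0.3775) + (0.00)(0.1500) + (-0.20)(0.0700) = 0.32575
adj(I−A) = Cᵀ =
  [ 0.3775   0.0700   0.1100]
  [ 0.1500   0.6750   0.1300]
  [ 0.0700   0.3150   0.4950]
(I − A)⁻¹ = adj(I−A) / det(I−A) ≈
  [   1.1589     0.2149     0.3377]
  [   0.4605     2.0721     0.3991]
  [   0.2149     0.9670     1.5196]
The output multiplier for sector j is the column-j sum of the Leontief inverse (I − A)⁻¹ = adj(I−A) / det(I−A).
Column 1 of adj(I−A): (0.3775, 0.1500, 0.0700); det(I−A) = 0.32575.
m_1 = (0.3775 + 0.1500 + 0.0700) / 0.32575 = 0.5975 / 0.32575 ≈ 1.834.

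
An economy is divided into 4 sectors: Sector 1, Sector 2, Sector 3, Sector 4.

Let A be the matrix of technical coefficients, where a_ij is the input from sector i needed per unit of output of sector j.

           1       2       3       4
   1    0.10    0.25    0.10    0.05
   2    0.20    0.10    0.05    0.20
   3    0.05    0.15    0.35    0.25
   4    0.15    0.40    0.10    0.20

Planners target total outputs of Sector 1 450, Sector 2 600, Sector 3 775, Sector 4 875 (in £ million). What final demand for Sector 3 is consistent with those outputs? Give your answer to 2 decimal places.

I − A =
  [   0.90    -0.25    -0.10    -0.05]
  [  -0.20     0.90    -0.05    -0.20]
  [  -0.05    -0.15     0.65    -0.25]
  [  -0.15    -0.40    -0.10     0.80]
d = (I − A) x:
  d_1 = (+0.90)·450 + (-0.25)·600 + (-0.10)·775 + (-0.05)·875 = 133.75
  d_2 = (-0.20)·450 + (+0.90)·600 + (-0.05)·775 + (-0.20)·875 = 236.25
  d_3 = (-0.05)·450 + (-0.15)·600 + (+0.65)·775 + (-0.25)·875 = 172.50
  d_4 = (-0.15)·450 + (-0.40)·600 + (-0.10)·775 + (+0.80)·875 = 315.00

d_3 = 172.50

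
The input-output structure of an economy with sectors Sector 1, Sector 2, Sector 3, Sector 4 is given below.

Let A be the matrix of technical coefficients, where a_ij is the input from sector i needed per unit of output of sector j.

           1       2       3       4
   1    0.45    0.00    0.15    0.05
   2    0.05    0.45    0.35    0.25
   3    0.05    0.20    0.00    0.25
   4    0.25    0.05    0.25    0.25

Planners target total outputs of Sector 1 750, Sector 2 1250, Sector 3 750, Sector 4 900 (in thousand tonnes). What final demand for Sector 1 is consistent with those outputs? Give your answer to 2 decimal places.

d_1 = 255.00

I − A =
  [   0.55     0.00    -0.15    -0.05]
  [  -0.05     0.55    -0.35    -0.25]
  [  -0.05    -0.20     1.00    -0.25]
  [  -0.25    -0.05    -0.25     0.75]
d = (I − A) x:
  d_1 = (+0.55)·750 + (+0.00)·1250 + (-0.15)·750 + (-0.05)·900 = 255.00
  d_2 = (-0.05)·750 + (+0.55)·1250 + (-0.35)·750 + (-0.25)·900 = 162.50
  d_3 = (-0.05)·750 + (-0.20)·1250 + (+1.00)·750 + (-0.25)·900 = 237.50
  d_4 = (-0.25)·750 + (-0.05)·1250 + (-0.25)·750 + (+0.75)·900 = 237.50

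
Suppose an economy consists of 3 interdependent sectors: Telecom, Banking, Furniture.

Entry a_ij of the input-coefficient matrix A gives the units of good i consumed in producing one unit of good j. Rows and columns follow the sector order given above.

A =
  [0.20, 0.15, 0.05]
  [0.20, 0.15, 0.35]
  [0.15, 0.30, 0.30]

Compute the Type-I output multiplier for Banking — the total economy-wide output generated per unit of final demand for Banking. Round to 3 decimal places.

m_B = 2.643

I − A =
  [   0.80    -0.15    -0.05]
  [  -0.20     0.85    -0.35]
  [  -0.15    -0.30     0.70]
Cofactors of I−A, C_ij = (−1)^(i+j)·(minor ij) (rows/columns in the sector order above):
  C_11 = (0.85)(0.70) − (-0.35)(-0.30) = 0.4900
  C_12 = −[(-0.20)(0.70) − (-0.35)(-0.15)] = 0.1925
  C_13 = (-0.20)(-0.30) − (0.85)(-0.15) = 0.1875
  C_21 = −[(-0.15)(0.70) − (-0.05)(-0.30)] = 0.1200
  C_22 = (0.80)(0.70) − (-0.05)(-0.15) = 0.5525
  C_23 = −[(0.80)(-0.30) − (-0.15)(-0.15)] = 0.2625
  C_31 = (-0.15)(-0.35) − (-0.05)(0.85) = 0.0950
  C_32 = −[(0.80)(-0.35) − (-0.05)(-0.20)] = 0.2900
  C_33 = (0.80)(0.85) − (-0.15)(-0.20) = 0.6500
det(I−A) = Σ_j (I−A)_1j·C_1j = (0.80)(0.4900) + (-0.15)(0.1925) + (-0.05)(0.1875) = 0.35375
adj(I−A) = Cᵀ =
  [ 0.4900   0.1200   0.0950]
  [ 0.1925   0.5525   0.2900]
  [ 0.1875   0.2625   0.6500]
(I − A)⁻¹ = adj(I−A) / det(I−A) ≈
  [   1.3852     0.3392     0.2686]
  [   0.5442     1.5618     0.8198]
  [   0.5300     0.7420     1.8375]
The output multiplier for sector j is the column-j sum of the Leontief inverse (I − A)⁻¹ = adj(I−A) / det(I−A).
Column B of adj(I−A): (0.1200, 0.5525, 0.2625); det(I−A) = 0.35375.
m_B = (0.1200 + 0.5525 + 0.2625) / 0.35375 = 0.935 / 0.35375 ≈ 2.643.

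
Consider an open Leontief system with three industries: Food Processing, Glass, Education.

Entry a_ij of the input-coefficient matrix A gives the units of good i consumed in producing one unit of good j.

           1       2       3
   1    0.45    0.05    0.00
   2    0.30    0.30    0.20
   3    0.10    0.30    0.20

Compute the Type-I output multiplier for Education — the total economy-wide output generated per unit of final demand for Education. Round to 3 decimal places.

I − A =
  [   0.55    -0.05     0.00]
  [  -0.30     0.70    -0.20]
  [  -0.10    -0.30     0.80]
Cofactors of I−A, C_ij = (−1)^(i+j)·(minor ij) (rows/columns in the sector order above):
  C_11 = (0.70)(0.80) − (-0.20)(-0.30) = 0.5000
  C_12 = −[(-0.30)(0.80) − (-0.20)(-0.10)] = 0.2600
  C_13 = (-0.30)(-0.30) − (0.70)(-0.10) = 0.1600
  C_21 = −[(-0.05)(0.80) − (0.00)(-0.30)] = 0.0400
  C_22 = (0.55)(0.80) − (0.00)(-0.10) = 0.4400
  C_23 = −[(0.55)(-0.30) − (-0.05)(-0.10)] = 0.1700
  C_31 = (-0.05)(-0.20) − (0.00)(0.70) = 0.0100
  C_32 = −[(0.55)(-0.20) − (0.00)(-0.30)] = 0.1100
  C_33 = (0.55)(0.70) − (-0.05)(-0.30) = 0.3700
det(I−A) = Σ_j (I−A)_1j·C_1j = (0.55)(0.5000) + (-0.05)(0.2600) + (0.00)(0.1600) = 0.2620
adj(I−A) = Cᵀ =
  [ 0.5000   0.0400   0.0100]
  [ 0.2600   0.4400   0.1100]
  [ 0.1600   0.1700   0.3700]
(I − A)⁻¹ = adj(I−A) / det(I−A) ≈
  [   1.9084     0.1527     0.0382]
  [   0.9924     1.6794     0.4198]
  [   0.6107     0.6489     1.4122]
The output multiplier for sector j is the column-j sum of the Leontief inverse (I − A)⁻¹ = adj(I−A) / det(I−A).
Column 3 of adj(I−A): (0.0100, 0.1100, 0.3700); det(I−A) = 0.2620.
m_3 = (0.0100 + 0.1100 + 0.3700) / 0.2620 = 0.49 / 0.2620 ≈ 1.870.

m_3 = 1.870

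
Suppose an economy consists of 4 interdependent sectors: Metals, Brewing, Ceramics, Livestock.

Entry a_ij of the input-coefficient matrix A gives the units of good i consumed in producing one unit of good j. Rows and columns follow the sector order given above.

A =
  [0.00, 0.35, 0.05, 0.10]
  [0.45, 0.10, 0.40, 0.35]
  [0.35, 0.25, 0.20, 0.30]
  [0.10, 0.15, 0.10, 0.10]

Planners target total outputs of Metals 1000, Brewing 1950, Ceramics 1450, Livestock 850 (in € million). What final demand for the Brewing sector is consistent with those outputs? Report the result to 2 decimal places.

I − A =
  [   1.00    -0.35    -0.05    -0.10]
  [  -0.45     0.90    -0.40    -0.35]
  [  -0.35    -0.25     0.80    -0.30]
  [  -0.10    -0.15    -0.10     0.90]
d = (I − A) x:
  d_M = (+1.00)·1000 + (-0.35)·1950 + (-0.05)·1450 + (-0.10)·850 = 160.00
  d_B = (-0.45)·1000 + (+0.90)·1950 + (-0.40)·1450 + (-0.35)·850 = 427.50
  d_C = (-0.35)·1000 + (-0.25)·1950 + (+0.80)·1450 + (-0.30)·850 = 67.50
  d_L = (-0.10)·1000 + (-0.15)·1950 + (-0.10)·1450 + (+0.90)·850 = 227.50

d_B = 427.50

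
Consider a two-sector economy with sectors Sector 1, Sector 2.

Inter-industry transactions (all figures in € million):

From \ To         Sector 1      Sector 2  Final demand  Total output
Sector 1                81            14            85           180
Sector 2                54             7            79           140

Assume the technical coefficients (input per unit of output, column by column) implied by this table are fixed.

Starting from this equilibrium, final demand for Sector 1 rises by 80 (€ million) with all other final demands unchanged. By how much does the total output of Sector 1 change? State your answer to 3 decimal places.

Technical coefficients a_ij = z_ij / X_j:
  a_11 = 81/180 = 0.45, a_21 = 54/180 = 0.30
  a_12 = 14/140 = 0.10, a_22 = 7/140 = 0.05
I − A =
  [   0.55    -0.10]
  [  -0.30     0.95]
det(I−A) = (0.55)(0.95) − (-0.10)(-0.30) = 0.4925
adj(I−A) = [[0.95, 0.10], [0.30, 0.55]]
(I − A)⁻¹ = adj(I−A) / det(I−A) ≈
  [   1.9289     0.2030]
  [   0.6091     1.1168]
Δx = (I − A)⁻¹ Δd with Δd having +80 in the Sector 1 component and 0 elsewhere.
So Δx_1 = L_11 · (+80), where L_11 = adj(I−A)_11 / det(I−A) = 0.95 / 0.4925.
Δx_1 = 0.95 × (+80) / 0.4925 = 76.00 / 0.4925 ≈ 154.315.

Δx_1 = 154.315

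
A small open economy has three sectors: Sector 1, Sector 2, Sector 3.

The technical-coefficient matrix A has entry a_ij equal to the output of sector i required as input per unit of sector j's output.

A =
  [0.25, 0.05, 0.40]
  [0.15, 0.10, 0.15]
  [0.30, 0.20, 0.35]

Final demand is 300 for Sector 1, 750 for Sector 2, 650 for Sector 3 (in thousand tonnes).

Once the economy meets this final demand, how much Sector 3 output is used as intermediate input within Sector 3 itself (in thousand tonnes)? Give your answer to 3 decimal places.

I − A =
  [   0.75    -0.05    -0.40]
  [  -0.15     0.90    -0.15]
  [  -0.30    -0.20     0.65]
Cofactors of I−A, C_ij = (−1)^(i+j)·(minor ij) (rows/columns in the sector order above):
  C_11 = (0.90)(0.65) − (-0.15)(-0.20) = 0.5550
  C_12 = −[(-0.15)(0.65) − (-0.15)(-0.30)] = 0.1425
  C_13 = (-0.15)(-0.20) − (0.90)(-0.30) = 0.3000
  C_21 = −[(-0.05)(0.65) − (-0.40)(-0.20)] = 0.1125
  C_22 = (0.75)(0.65) − (-0.40)(-0.30) = 0.3675
  C_23 = −[(0.75)(-0.20) − (-0.05)(-0.30)] = 0.1650
  C_31 = (-0.05)(-0.15) − (-0.40)(0.90) = 0.3675
  C_32 = −[(0.75)(-0.15) − (-0.40)(-0.15)] = 0.1725
  C_33 = (0.75)(0.90) − (-0.05)(-0.15) = 0.6675
det(I−A) = Σ_j (I−A)_1j·C_1j = (0.75)(0.5550) + (-0.05)(0.1425) + (-0.40)(0.3000) = 0.289125
adj(I−A) = Cᵀ =
  [ 0.5550   0.1125   0.3675]
  [ 0.1425   0.3675   0.1725]
  [ 0.3000   0.1650   0.6675]
(I − A)⁻¹ = adj(I−A) / det(I−A) ≈
  [   1.9196     0.3891     1.2711]
  [   0.4929     1.2711     0.5966]
  [   1.0376     0.5707     2.3087]
First solve x = (I − A)⁻¹ d = adj(I−A)·d / det(I−A); in particular x_3 = (0.3000·300 + 0.1650·750 + 0.6675·650) / 0.289125 = 647.625 / 0.289125 ≈ 2239.94812.
Intermediate flow from 3 to 3: z_33 = a_33 · x_3 = 0.35 × 647.625 / 0.289125 = 226.66875 / 0.289125 ≈ 783.982.

z_33 = 783.982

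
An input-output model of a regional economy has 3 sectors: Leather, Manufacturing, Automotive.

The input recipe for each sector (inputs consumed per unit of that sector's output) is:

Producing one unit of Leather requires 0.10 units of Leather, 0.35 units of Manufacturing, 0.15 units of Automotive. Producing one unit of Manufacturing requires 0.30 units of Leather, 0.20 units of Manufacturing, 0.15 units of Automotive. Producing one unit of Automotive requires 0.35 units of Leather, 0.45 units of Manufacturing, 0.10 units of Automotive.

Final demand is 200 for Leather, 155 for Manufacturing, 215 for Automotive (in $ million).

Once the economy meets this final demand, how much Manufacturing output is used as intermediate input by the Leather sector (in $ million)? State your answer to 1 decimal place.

z_ML = 229.1

I − A =
  [   0.90    -0.30    -0.35]
  [  -0.35     0.80    -0.45]
  [  -0.15    -0.15     0.90]
Cofactors of I−A, C_ij = (−1)^(i+j)·(minor ij) (rows/columns in the sector order above):
  C_11 = (0.80)(0.90) − (-0.45)(-0.15) = 0.6525
  C_12 = −[(-0.35)(0.90) − (-0.45)(-0.15)] = 0.3825
  C_13 = (-0.35)(-0.15) − (0.80)(-0.15) = 0.1725
  C_21 = −[(-0.30)(0.90) − (-0.35)(-0.15)] = 0.3225
  C_22 = (0.90)(0.90) − (-0.35)(-0.15) = 0.7575
  C_23 = −[(0.90)(-0.15) − (-0.30)(-0.15)] = 0.1800
  C_31 = (-0.30)(-0.45) − (-0.35)(0.80) = 0.4150
  C_32 = −[(0.90)(-0.45) − (-0.35)(-0.35)] = 0.5275
  C_33 = (0.90)(0.80) − (-0.30)(-0.35) = 0.6150
det(I−A) = Σ_j (I−A)_1j·C_1j = (0.90)(0.6525) + (-0.30)(0.3825) + (-0.35)(0.1725) = 0.412125
adj(I−A) = Cᵀ =
  [ 0.6525   0.3225   0.4150]
  [ 0.3825   0.7575   0.5275]
  [ 0.1725   0.1800   0.6150]
(I − A)⁻¹ = adj(I−A) / det(I−A) ≈
  [   1.5833     0.7825     1.0070]
  [   0.9281     1.8380     1.2800]
  [   0.4186     0.4368     1.4923]
First solve x = (I − A)⁻¹ d = adj(I−A)·d / det(I−A); in particular x_L = (0.6525·200 + 0.3225·155 + 0.4150·215) / 0.412125 = 269.7125 / 0.412125 ≈ 654.443.
Intermediate flow from M to L: z_ML = a_ML · x_L = 0.35 × 269.7125 / 0.412125 = 94.399375 / 0.412125 ≈ 229.1.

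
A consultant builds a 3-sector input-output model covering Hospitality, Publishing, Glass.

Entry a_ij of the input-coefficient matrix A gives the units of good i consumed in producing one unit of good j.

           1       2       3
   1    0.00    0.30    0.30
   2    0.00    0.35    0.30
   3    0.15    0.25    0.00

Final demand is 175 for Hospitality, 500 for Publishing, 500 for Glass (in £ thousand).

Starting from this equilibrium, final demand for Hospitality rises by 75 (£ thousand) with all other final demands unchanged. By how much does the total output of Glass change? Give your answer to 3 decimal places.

Δx_3 = 13.739

I − A =
  [   1.00    -0.30    -0.30]
  [   0.00     0.65    -0.30]
  [  -0.15    -0.25     1.00]
Cofactors of I−A, C_ij = (−1)^(i+j)·(minor ij) (rows/columns in the sector order above):
  C_11 = (0.65)(1.00) − (-0.30)(-0.25) = 0.5750
  C_12 = −[(0.00)(1.00) − (-0.30)(-0.15)] = 0.0450
  C_13 = (0.00)(-0.25) − (0.65)(-0.15) = 0.0975
  C_21 = −[(-0.30)(1.00) − (-0.30)(-0.25)] = 0.3750
  C_22 = (1.00)(1.00) − (-0.30)(-0.15) = 0.9550
  C_23 = −[(1.00)(-0.25) − (-0.30)(-0.15)] = 0.2950
  C_31 = (-0.30)(-0.30) − (-0.30)(0.65) = 0.2850
  C_32 = −[(1.00)(-0.30) − (-0.30)(0.00)] = 0.3000
  C_33 = (1.00)(0.65) − (-0.30)(0.00) = 0.6500
det(I−A) = Σ_j (I−A)_1j·C_1j = (1.00)(0.5750) + (-0.30)(0.0450) + (-0.30)(0.0975) = 0.53225
adj(I−A) = Cᵀ =
  [ 0.5750   0.3750   0.2850]
  [ 0.0450   0.9550   0.3000]
  [ 0.0975   0.2950   0.6500]
(I − A)⁻¹ = adj(I−A) / det(I−A) ≈
  [   1.0803     0.7046     0.5355]
  [   0.0845     1.7943     0.5636]
  [   0.1832     0.5543     1.2212]
Δx = (I − A)⁻¹ Δd with Δd having +75 in the Hospitality component and 0 elsewhere.
So Δx_3 = L_31 · (+75), where L_31 = adj(I−A)_31 / det(I−A) = 0.0975 / 0.53225.
Δx_3 = 0.0975 × (+75) / 0.53225 = 7.3125 / 0.53225 ≈ 13.739.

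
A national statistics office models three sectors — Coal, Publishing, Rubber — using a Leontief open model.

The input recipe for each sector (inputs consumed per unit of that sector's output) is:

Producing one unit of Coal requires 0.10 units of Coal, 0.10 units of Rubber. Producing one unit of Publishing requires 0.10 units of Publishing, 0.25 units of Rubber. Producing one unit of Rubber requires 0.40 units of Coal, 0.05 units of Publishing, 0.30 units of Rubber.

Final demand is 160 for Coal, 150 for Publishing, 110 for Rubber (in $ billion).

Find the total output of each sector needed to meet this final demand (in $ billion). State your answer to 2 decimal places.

x_C = 295.14, x_P = 181.34, x_R = 264.07

I − A =
  [   0.90     0.00    -0.40]
  [   0.00     0.90    -0.05]
  [  -0.10    -0.25     0.70]
Cofactors of I−A, C_ij = (−1)^(i+j)·(minor ij) (rows/columns in the sector order above):
  C_11 = (0.90)(0.70) − (-0.05)(-0.25) = 0.6175
  C_12 = −[(0.00)(0.70) − (-0.05)(-0.10)] = 0.0050
  C_13 = (0.00)(-0.25) − (0.90)(-0.10) = 0.0900
  C_21 = −[(0.00)(0.70) − (-0.40)(-0.25)] = 0.1000
  C_22 = (0.90)(0.70) − (-0.40)(-0.10) = 0.5900
  C_23 = −[(0.90)(-0.25) − (0.00)(-0.10)] = 0.2250
  C_31 = (0.00)(-0.05) − (-0.40)(0.90) = 0.3600
  C_32 = −[(0.90)(-0.05) − (-0.40)(0.00)] = 0.0450
  C_33 = (0.90)(0.90) − (0.00)(0.00) = 0.8100
det(I−A) = Σ_j (I−A)_1j·C_1j = (0.90)(0.6175) + (0.00)(0.0050) + (-0.40)(0.0900) = 0.51975
adj(I−A) = Cᵀ =
  [ 0.6175   0.1000   0.3600]
  [ 0.0050   0.5900   0.0450]
  [ 0.0900   0.2250   0.8100]
(I − A)⁻¹ = adj(I−A) / det(I−A) ≈
  [   1.1881     0.1924     0.6926]
  [   0.0096     1.1352     0.0866]
  [   0.1732     0.4329     1.5584]
x = (I − A)⁻¹ d = adj(I−A)·d / det(I−A), with det(I−A) = 0.51975:
  x_C = (0.6175·160 + 0.1000·150 + 0.3600·110) / 0.51975 = 153.40 / 0.51975 ≈ 295.14
  x_P = (0.0050·160 + 0.5900·150 + 0.0450·110) / 0.51975 = 94.25 / 0.51975 ≈ 181.34
  x_R = (0.0900·160 + 0.2250·150 + 0.8100·110) / 0.51975 = 137.25 / 0.51975 ≈ 264.07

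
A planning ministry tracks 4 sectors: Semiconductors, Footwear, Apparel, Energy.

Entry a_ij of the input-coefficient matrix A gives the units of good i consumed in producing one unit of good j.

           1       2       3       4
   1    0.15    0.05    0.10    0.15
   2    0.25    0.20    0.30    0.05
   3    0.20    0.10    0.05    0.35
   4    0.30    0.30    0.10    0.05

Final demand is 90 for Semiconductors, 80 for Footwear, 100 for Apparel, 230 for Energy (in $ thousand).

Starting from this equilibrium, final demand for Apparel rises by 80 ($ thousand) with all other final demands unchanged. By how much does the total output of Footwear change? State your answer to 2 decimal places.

I − A =
  [   0.85    -0.05    -0.10    -0.15]
  [  -0.25     0.80    -0.30    -0.05]
  [  -0.20    -0.10     0.95    -0.35]
  [  -0.30    -0.30    -0.10     0.95]
Compute the cofactors C_ij = (−1)^(i+j)·(3×3 minor ij) of I−A; the adjugate is their transpose:
adj(I−A) = Cᵀ =
  [ 0.619250   0.107625   0.114500   0.145625]
  [ 0.320625   0.662125   0.262000   0.182000]
  [ 0.284500   0.189250   0.573375   0.266125]
  [ 0.326750   0.263000   0.179250   0.587125]
det(I−A) = Σ_j (I−A)_1j·C_1j = (0.85)(0.619250) + (-0.05)(0.320625) + (-0.10)(0.284500) + (-0.15)(0.326750) = 0.43286875
(I − A)⁻¹ = adj(I−A) / det(I−A) ≈
  [   1.4306     0.2486     0.2645     0.3364]
  [   0.7407     1.5296     0.6053     0.4205]
  [   0.6572     0.4372     1.3246     0.6148]
  [   0.7548     0.6076     0.4141     1.3564]
Δx = (I − A)⁻¹ Δd with Δd having +80 in the Apparel component and 0 elsewhere.
So Δx_2 = L_23 · (+80), where L_23 = adj(I−A)_23 / det(I−A) = 0.262000 / 0.43286875.
Δx_2 = 0.262000 × (+80) / 0.43286875 = 20.96 / 0.43286875 ≈ 48.42.

Δx_2 = 48.42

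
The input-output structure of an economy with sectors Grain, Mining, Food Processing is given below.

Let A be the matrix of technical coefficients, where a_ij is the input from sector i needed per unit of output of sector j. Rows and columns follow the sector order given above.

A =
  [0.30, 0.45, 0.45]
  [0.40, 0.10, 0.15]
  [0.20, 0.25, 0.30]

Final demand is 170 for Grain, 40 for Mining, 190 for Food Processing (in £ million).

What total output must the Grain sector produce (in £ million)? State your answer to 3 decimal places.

x_G = 1390.955

I − A =
  [   0.70    -0.45    -0.45]
  [  -0.40     0.90    -0.15]
  [  -0.20    -0.25     0.70]
Cofactors of I−A, C_ij = (−1)^(i+j)·(minor ij) (rows/columns in the sector order above):
  C_11 = (0.90)(0.70) − (-0.15)(-0.25) = 0.5925
  C_12 = −[(-0.40)(0.70) − (-0.15)(-0.20)] = 0.3100
  C_13 = (-0.40)(-0.25) − (0.90)(-0.20) = 0.2800
  C_21 = −[(-0.45)(0.70) − (-0.45)(-0.25)] = 0.4275
  C_22 = (0.70)(0.70) − (-0.45)(-0.20) = 0.4000
  C_23 = −[(0.70)(-0.25) − (-0.45)(-0.20)] = 0.2650
  C_31 = (-0.45)(-0.15) − (-0.45)(0.90) = 0.4725
  C_32 = −[(0.70)(-0.15) − (-0.45)(-0.40)] = 0.2850
  C_33 = (0.70)(0.90) − (-0.45)(-0.40) = 0.4500
det(I−A) = Σ_j (I−A)_1j·C_1j = (0.70)(0.5925) + (-0.45)(0.3100) + (-0.45)(0.2800) = 0.14925
adj(I−A) = Cᵀ =
  [ 0.5925   0.4275   0.4725]
  [ 0.3100   0.4000   0.2850]
  [ 0.2800   0.2650   0.4500]
(I − A)⁻¹ = adj(I−A) / det(I−A) ≈
  [   3.9698     2.8643     3.1658]
  [   2.0771     2.6801     1.9095]
  [   1.8760     1.7755     3.0151]
x = (I − A)⁻¹ d = adj(I−A)·d / det(I−A), with det(I−A) = 0.14925:
  x_G = (0.5925·170 + 0.4275·40 + 0.4725·190) / 0.14925 = 207.60 / 0.14925 ≈ 1390.955
  x_M = (0.3100·170 + 0.4000·40 + 0.2850·190) / 0.14925 = 122.85 / 0.14925 ≈ 823.116
  x_F = (0.2800·170 + 0.2650·40 + 0.4500·190) / 0.14925 = 143.70 / 0.14925 ≈ 962.814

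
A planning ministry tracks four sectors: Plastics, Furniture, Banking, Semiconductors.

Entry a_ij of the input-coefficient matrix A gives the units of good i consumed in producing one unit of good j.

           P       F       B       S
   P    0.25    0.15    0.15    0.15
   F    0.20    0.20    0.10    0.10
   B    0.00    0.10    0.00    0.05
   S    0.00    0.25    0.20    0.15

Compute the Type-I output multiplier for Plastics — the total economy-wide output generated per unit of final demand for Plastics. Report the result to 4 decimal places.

I − A =
  [   0.75    -0.15    -0.15    -0.15]
  [  -0.20     0.80    -0.10    -0.10]
  [   0.00    -0.10     1.00    -0.05]
  [   0.00    -0.25    -0.20     0.85]
Compute the cofactors C_ij = (−1)^(i+j)·(3×3 minor ij) of I−A; the adjugate is their transpose:
adj(I−A) = Cᵀ =
  [ 0.635250   0.181125   0.141750   0.141750]
  [ 0.168000   0.630000   0.110250   0.110250]
  [ 0.019500   0.073125   0.458250   0.039000]
  [ 0.054000   0.202500   0.140250   0.559500]
det(I−A) = Σ_j (I−A)_1j·C_1j = (0.75)(0.635250) + (-0.15)(0.168000) + (-0.15)(0.019500) + (-0.15)(0.054000) = 0.4402125
(I − A)⁻¹ = adj(I−A) / det(I−A) ≈
  [   1.44305     0.41145     0.32200     0.32200]
  [   0.38163     1.43113     0.25045     0.25045]
  [   0.04430     0.16611     1.04097     0.08859]
  [   0.12267     0.46001     0.31860     1.27098]
The output multiplier for sector j is the column-j sum of the Leontief inverse (I − A)⁻¹ = adj(I−A) / det(I−A).
Column P of adj(I−A): (0.635250, 0.168000, 0.019500, 0.054000); det(I−A) = 0.4402125.
m_P = (0.635250 + 0.168000 + 0.019500 + 0.054000) / 0.4402125 = 0.87675 / 0.4402125 ≈ 1.9917.

m_P = 1.9917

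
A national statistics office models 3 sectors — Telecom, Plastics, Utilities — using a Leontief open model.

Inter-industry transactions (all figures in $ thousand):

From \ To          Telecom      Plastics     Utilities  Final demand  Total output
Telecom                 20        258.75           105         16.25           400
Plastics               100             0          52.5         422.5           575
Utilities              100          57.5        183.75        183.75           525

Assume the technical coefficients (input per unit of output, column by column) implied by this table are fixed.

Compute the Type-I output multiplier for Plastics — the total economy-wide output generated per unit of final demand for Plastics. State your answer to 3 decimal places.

Technical coefficients a_ij = z_ij / X_j:
  a_TT = 20/400 = 0.05, a_PT = 100/400 = 0.25, a_UT = 100/400 = 0.25
  a_TP = 258.75/575 = 0.45, a_PP = 0/575 = 0.00, a_UP = 57.5/575 = 0.10
  a_TU = 105/525 = 0.20, a_PU = 52.5/525 = 0.10, a_UU = 183.75/525 = 0.35
I − A =
  [   0.95    -0.45    -0.20]
  [  -0.25     1.00    -0.10]
  [  -0.25    -0.10     0.65]
Cofactors of I−A, C_ij = (−1)^(i+j)·(minor ij) (rows/columns in the sector order above):
  C_11 = (1.00)(0.65) − (-0.10)(-0.10) = 0.6400
  C_12 = −[(-0.25)(0.65) − (-0.10)(-0.25)] = 0.1875
  C_13 = (-0.25)(-0.10) − (1.00)(-0.25) = 0.2750
  C_21 = −[(-0.45)(0.65) − (-0.20)(-0.10)] = 0.3125
  C_22 = (0.95)(0.65) − (-0.20)(-0.25) = 0.5675
  C_23 = −[(0.95)(-0.10) − (-0.45)(-0.25)] = 0.2075
  C_31 = (-0.45)(-0.10) − (-0.20)(1.00) = 0.2450
  C_32 = −[(0.95)(-0.10) − (-0.20)(-0.25)] = 0.1450
  C_33 = (0.95)(1.00) − (-0.45)(-0.25) = 0.8375
det(I−A) = Σ_j (I−A)_1j·C_1j = (0.95)(0.6400) + (-0.45)(0.1875) + (-0.20)(0.2750) = 0.468625
adj(I−A) = Cᵀ =
  [ 0.6400   0.3125   0.2450]
  [ 0.1875   0.5675   0.1450]
  [ 0.2750   0.2075   0.8375]
(I − A)⁻¹ = adj(I−A) / det(I−A) ≈
  [   1.3657     0.6668     0.5228]
  [   0.4001     1.2110     0.3094]
  [   0.5868     0.4428     1.7871]
The output multiplier for sector j is the column-j sum of the Leontief inverse (I − A)⁻¹ = adj(I−A) / det(I−A).
Column P of adj(I−A): (0.3125, 0.5675, 0.2075); det(I−A) = 0.468625.
m_P = (0.3125 + 0.5675 + 0.2075) / 0.468625 = 1.0875 / 0.468625 ≈ 2.321.

m_P = 2.321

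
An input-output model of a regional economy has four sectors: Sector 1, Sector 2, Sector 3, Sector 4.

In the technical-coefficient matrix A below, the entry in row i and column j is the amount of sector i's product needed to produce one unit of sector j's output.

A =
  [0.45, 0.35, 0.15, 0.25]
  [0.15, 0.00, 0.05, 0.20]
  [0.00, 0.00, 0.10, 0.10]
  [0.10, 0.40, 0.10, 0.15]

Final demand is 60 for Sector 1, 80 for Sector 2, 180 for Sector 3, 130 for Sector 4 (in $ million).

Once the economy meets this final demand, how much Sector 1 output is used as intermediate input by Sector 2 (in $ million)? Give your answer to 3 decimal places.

z_12 = 81.736

I − A =
  [   0.55    -0.35    -0.15    -0.25]
  [  -0.15     1.00    -0.05    -0.20]
  [   0.00     0.00     0.90    -0.10]
  [  -0.10    -0.40    -0.10     0.85]
Compute the cofactors C_ij = (−1)^(i+j)·(3×3 minor ij) of I−A; the adjugate is their transpose:
adj(I−A) = Cᵀ =
  [ 0.681000   0.360250   0.167375   0.304750]
  [ 0.131750   0.391250   0.059000   0.137750]
  [ 0.016000   0.025500   0.331875   0.049750]
  [ 0.144000   0.229500   0.086500   0.447750]
det(I−A) = Σ_j (I−A)_1j·C_1j = (0.55)(0.681000) + (-0.35)(0.131750) + (-0.15)(0.016000) + (-0.25)(0.144000) = 0.2900375
(I − A)⁻¹ = adj(I−A) / det(I−A) ≈
  [   2.3480     1.2421     0.5771     1.0507]
  [   0.4543     1.3490     0.2034     0.4749]
  [   0.0552     0.0879     1.1442     0.1715]
  [   0.4965     0.7913     0.2982     1.5438]
First solve x = (I − A)⁻¹ d = adj(I−A)·d / det(I−A); in particular x_2 = (0.131750·60 + 0.391250·80 + 0.059000·180 + 0.137750·130) / 0.2900375 = 67.7325 / 0.2900375 ≈ 233.53015.
Intermediate flow from 1 to 2: z_12 = a_12 · x_2 = 0.35 × 67.7325 / 0.2900375 = 23.706375 / 0.2900375 ≈ 81.736.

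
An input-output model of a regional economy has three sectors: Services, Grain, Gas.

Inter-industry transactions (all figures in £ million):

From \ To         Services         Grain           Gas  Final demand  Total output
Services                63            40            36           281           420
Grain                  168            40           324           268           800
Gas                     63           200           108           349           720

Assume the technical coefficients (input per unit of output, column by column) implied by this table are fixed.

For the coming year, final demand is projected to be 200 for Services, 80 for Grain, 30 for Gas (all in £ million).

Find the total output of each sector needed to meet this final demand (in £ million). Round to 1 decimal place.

Technical coefficients a_ij = z_ij / X_j:
  a_11 = 63/420 = 0.15, a_21 = 168/420 = 0.40, a_31 = 63/420 = 0.15
  a_12 = 40/800 = 0.05, a_22 = 40/800 = 0.05, a_32 = 200/800 = 0.25
  a_13 = 36/720 = 0.05, a_23 = 324/720 = 0.45, a_33 = 108/720 = 0.15
I − A =
  [   0.85    -0.05    -0.05]
  [  -0.40     0.95    -0.45]
  [  -0.15    -0.25     0.85]
Cofactors of I−A, C_ij = (−1)^(i+j)·(minor ij) (rows/columns in the sector order above):
  C_11 = (0.95)(0.85) − (-0.45)(-0.25) = 0.6950
  C_12 = −[(-0.40)(0.85) − (-0.45)(-0.15)] = 0.4075
  C_13 = (-0.40)(-0.25) − (0.95)(-0.15) = 0.2425
  C_21 = −[(-0.05)(0.85) − (-0.05)(-0.25)] = 0.0550
  C_22 = (0.85)(0.85) − (-0.05)(-0.15) = 0.7150
  C_23 = −[(0.85)(-0.25) − (-0.05)(-0.15)] = 0.2200
  C_31 = (-0.05)(-0.45) − (-0.05)(0.95) = 0.0700
  C_32 = −[(0.85)(-0.45) − (-0.05)(-0.40)] = 0.4025
  C_33 = (0.85)(0.95) − (-0.05)(-0.40) = 0.7875
det(I−A) = Σ_j (I−A)_1j·C_1j = (0.85)(0.6950) + (-0.05)(0.4075) + (-0.05)(0.2425) = 0.55825
adj(I−A) = Cᵀ =
  [ 0.6950   0.0550   0.0700]
  [ 0.4075   0.7150   0.4025]
  [ 0.2425   0.2200   0.7875]
(I − A)⁻¹ = adj(I−A) / det(I−A) ≈
  [   1.2450     0.0985     0.1254]
  [   0.7300     1.2808     0.7210]
  [   0.4344     0.3941     1.4107]
x = (I − A)⁻¹ d = adj(I−A)·d / det(I−A), with det(I−A) = 0.55825:
  x_1 = (0.6950·200 + 0.0550·80 + 0.0700·30) / 0.55825 = 145.50 / 0.55825 ≈ 260.6
  x_2 = (0.4075·200 + 0.7150·80 + 0.4025·30) / 0.55825 = 150.775 / 0.55825 ≈ 270.1
  x_3 = (0.2425·200 + 0.2200·80 + 0.7875·30) / 0.55825 = 89.725 / 0.55825 ≈ 160.7

x_1 = 260.6, x_2 = 270.1, x_3 = 160.7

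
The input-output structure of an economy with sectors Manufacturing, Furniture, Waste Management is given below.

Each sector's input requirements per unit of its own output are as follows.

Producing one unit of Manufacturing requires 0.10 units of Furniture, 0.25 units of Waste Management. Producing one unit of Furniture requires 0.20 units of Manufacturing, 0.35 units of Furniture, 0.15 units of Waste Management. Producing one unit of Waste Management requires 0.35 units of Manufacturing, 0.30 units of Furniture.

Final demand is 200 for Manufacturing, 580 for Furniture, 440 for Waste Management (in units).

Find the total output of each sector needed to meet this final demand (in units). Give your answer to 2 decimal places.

I − A =
  [   1.00    -0.20    -0.35]
  [  -0.10     0.65    -0.30]
  [  -0.25    -0.15     1.00]
Cofactors of I−A, C_ij = (−1)^(i+j)·(minor ij) (rows/columns in the sector order above):
  C_11 = (0.65)(1.00) − (-0.30)(-0.15) = 0.6050
  C_12 = −[(-0.10)(1.00) − (-0.30)(-0.25)] = 0.1750
  C_13 = (-0.10)(-0.15) − (0.65)(-0.25) = 0.1775
  C_21 = −[(-0.20)(1.00) − (-0.35)(-0.15)] = 0.2525
  C_22 = (1.00)(1.00) − (-0.35)(-0.25) = 0.9125
  C_23 = −[(1.00)(-0.15) − (-0.20)(-0.25)] = 0.2000
  C_31 = (-0.20)(-0.30) − (-0.35)(0.65) = 0.2875
  C_32 = −[(1.00)(-0.30) − (-0.35)(-0.10)] = 0.3350
  C_33 = (1.00)(0.65) − (-0.20)(-0.10) = 0.6300
det(I−A) = Σ_j (I−A)_1j·C_1j = (1.00)(0.6050) + (-0.20)(0.1750) + (-0.35)(0.1775) = 0.507875
adj(I−A) = Cᵀ =
  [ 0.6050   0.2525   0.2875]
  [ 0.1750   0.9125   0.3350]
  [ 0.1775   0.2000   0.6300]
(I − A)⁻¹ = adj(I−A) / det(I−A) ≈
  [   1.1912     0.4972     0.5661]
  [   0.3446     1.7967     0.6596]
  [   0.3495     0.3938     1.2405]
x = (I − A)⁻¹ d = adj(I−A)·d / det(I−A), with det(I−A) = 0.507875:
  x_1 = (0.6050·200 + 0.2525·580 + 0.2875·440) / 0.507875 = 393.95 / 0.507875 ≈ 775.68
  x_2 = (0.1750·200 + 0.9125·580 + 0.3350·440) / 0.507875 = 711.65 / 0.507875 ≈ 1401.23
  x_3 = (0.1775·200 + 0.2000·580 + 0.6300·440) / 0.507875 = 428.70 / 0.507875 ≈ 844.11

x_1 = 775.68, x_2 = 1401.23, x_3 = 844.11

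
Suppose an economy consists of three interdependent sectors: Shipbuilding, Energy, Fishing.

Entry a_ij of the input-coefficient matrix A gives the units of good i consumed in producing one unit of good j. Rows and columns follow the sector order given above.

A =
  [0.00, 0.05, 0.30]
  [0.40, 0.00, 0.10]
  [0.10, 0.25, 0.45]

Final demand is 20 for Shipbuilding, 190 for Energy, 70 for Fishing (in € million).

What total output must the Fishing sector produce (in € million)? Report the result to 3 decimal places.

x_F = 266.924

I − A =
  [   1.00    -0.05    -0.30]
  [  -0.40     1.00    -0.10]
  [  -0.10    -0.25     0.55]
Cofactors of I−A, C_ij = (−1)^(i+j)·(minor ij) (rows/columns in the sector order above):
  C_11 = (1.00)(0.55) − (-0.10)(-0.25) = 0.5250
  C_12 = −[(-0.40)(0.55) − (-0.10)(-0.10)] = 0.2300
  C_13 = (-0.40)(-0.25) − (1.00)(-0.10) = 0.2000
  C_21 = −[(-0.05)(0.55) − (-0.30)(-0.25)] = 0.1025
  C_22 = (1.00)(0.55) − (-0.30)(-0.10) = 0.5200
  C_23 = −[(1.00)(-0.25) − (-0.05)(-0.10)] = 0.2550
  C_31 = (-0.05)(-0.10) − (-0.30)(1.00) = 0.3050
  C_32 = −[(1.00)(-0.10) − (-0.30)(-0.40)] = 0.2200
  C_33 = (1.00)(1.00) − (-0.05)(-0.40) = 0.9800
det(I−A) = Σ_j (I−A)_1j·C_1j = (1.00)(0.5250) + (-0.05)(0.2300) + (-0.30)(0.2000) = 0.4535
adj(I−A) = Cᵀ =
  [ 0.5250   0.1025   0.3050]
  [ 0.2300   0.5200   0.2200]
  [ 0.2000   0.2550   0.9800]
(I − A)⁻¹ = adj(I−A) / det(I−A) ≈
  [   1.1577     0.2260     0.6725]
  [   0.5072     1.1466     0.4851]
  [   0.4410     0.5623     2.1610]
x = (I − A)⁻¹ d = adj(I−A)·d / det(I−A), with det(I−A) = 0.4535:
  x_S = (0.5250·20 + 0.1025·190 + 0.3050·70) / 0.4535 = 51.325 / 0.4535 ≈ 113.175
  x_E = (0.2300·20 + 0.5200·190 + 0.2200·70) / 0.4535 = 118.80 / 0.4535 ≈ 261.963
  x_F = (0.2000·20 + 0.2550·190 + 0.9800·70) / 0.4535 = 121.05 / 0.4535 ≈ 266.924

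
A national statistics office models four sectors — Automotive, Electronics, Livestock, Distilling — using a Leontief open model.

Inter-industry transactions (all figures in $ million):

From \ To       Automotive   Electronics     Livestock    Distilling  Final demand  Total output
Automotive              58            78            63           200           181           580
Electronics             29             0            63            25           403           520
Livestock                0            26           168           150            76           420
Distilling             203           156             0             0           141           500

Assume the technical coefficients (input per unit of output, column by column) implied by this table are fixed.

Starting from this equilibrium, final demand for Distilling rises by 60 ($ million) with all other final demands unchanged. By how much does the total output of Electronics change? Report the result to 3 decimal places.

Δx_E = 12.229

Technical coefficients a_ij = z_ij / X_j:
  a_AA = 58/580 = 0.10, a_EA = 29/580 = 0.05, a_LA = 0/580 = 0.00, a_DA = 203/580 = 0.35
  a_AE = 78/520 = 0.15, a_EE = 0/520 = 0.00, a_LE = 26/520 = 0.05, a_DE = 156/520 = 0.30
  a_AL = 63/420 = 0.15, a_EL = 63/420 = 0.15, a_LL = 168/420 = 0.40, a_DL = 0/420 = 0.00
  a_AD = 200/500 = 0.40, a_ED = 25/500 = 0.05, a_LD = 150/500 = 0.30, a_DD = 0/500 = 0.00
I − A =
  [   0.90    -0.15    -0.15    -0.40]
  [  -0.05     1.00    -0.15    -0.05]
  [   0.00    -0.05     0.60    -0.30]
  [  -0.35    -0.30     0.00     1.00]
Compute the cofactors C_ij = (−1)^(i+j)·(3×3 minor ij) of I−A; the adjugate is their transpose:
adj(I−A) = Cᵀ =
  [ 0.570000   0.183000   0.188250   0.293625]
  [ 0.056250   0.440250   0.124125   0.081750]
  [ 0.112875   0.134750   0.730375   0.271000]
  [ 0.216375   0.196125   0.103125   0.528375]
det(I−A) = Σ_j (I−A)_1j·C_1j = (0.90)(0.570000) + (-0.15)(0.056250) + (-0.15)(0.112875) + (-0.40)(0.216375) = 0.40108125
(I − A)⁻¹ = adj(I−A) / det(I−A) ≈
  [   1.4212     0.4563     0.4694     0.7321]
  [   0.1402     1.0977     0.3095     0.2038]
  [   0.2814     0.3360     1.8210     0.6757]
  [   0.5395     0.4890     0.2571     1.3174]
Δx = (I − A)⁻¹ Δd with Δd having +60 in the Distilling component and 0 elsewhere.
So Δx_E = L_ED · (+60), where L_ED = adj(I−A)_ED / det(I−A) = 0.081750 / 0.40108125.
Δx_E = 0.081750 × (+60) / 0.40108125 = 4.905 / 0.40108125 ≈ 12.229.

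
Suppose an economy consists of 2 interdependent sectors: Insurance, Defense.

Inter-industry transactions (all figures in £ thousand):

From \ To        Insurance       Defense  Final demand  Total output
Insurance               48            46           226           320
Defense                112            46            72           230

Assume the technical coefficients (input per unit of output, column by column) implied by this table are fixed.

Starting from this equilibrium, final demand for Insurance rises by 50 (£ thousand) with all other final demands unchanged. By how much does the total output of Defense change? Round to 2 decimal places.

Technical coefficients a_ij = z_ij / X_j:
  a_11 = 48/320 = 0.15, a_21 = 112/320 = 0.35
  a_12 = 46/230 = 0.20, a_22 = 46/230 = 0.20
I − A =
  [   0.85    -0.20]
  [  -0.35     0.80]
det(I−A) = (0.85)(0.80) − (-0.20)(-0.35) = 0.6100
adj(I−A) = [[0.80, 0.20], [0.35, 0.85]]
(I − A)⁻¹ = adj(I−A) / det(I−A) ≈
  [   1.3115     0.3279]
  [   0.5738     1.3934]
Δx = (I − A)⁻¹ Δd with Δd having +50 in the Insurance component and 0 elsewhere.
So Δx_2 = L_21 · (+50), where L_21 = adj(I−A)_21 / det(I−A) = 0.35 / 0.6100.
Δx_2 = 0.35 × (+50) / 0.6100 = 17.50 / 0.6100 ≈ 28.69.

Δx_2 = 28.69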